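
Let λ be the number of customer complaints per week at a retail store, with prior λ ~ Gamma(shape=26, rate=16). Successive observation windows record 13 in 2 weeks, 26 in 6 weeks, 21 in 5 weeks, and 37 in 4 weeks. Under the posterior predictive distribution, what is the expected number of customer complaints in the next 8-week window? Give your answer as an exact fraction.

328/11

Total count: 13 + 26 + 21 + 37 = 97.
Total exposure: 2 + 6 + 5 + 4 = 17 weeks.
Conjugate update: add total count to the shape and total exposure to the rate, giving Gamma(123, 33).
Predictive mean over an 8-week window = T·E[λ|data] = 8·123/33 = 328/11.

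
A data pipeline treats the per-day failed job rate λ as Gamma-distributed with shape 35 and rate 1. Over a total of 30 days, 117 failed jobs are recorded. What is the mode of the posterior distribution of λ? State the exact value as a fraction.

151/31

Total count 117 over total exposure 30 days.
The Gamma prior is conjugate for the Poisson rate, so λ | data ~ Gamma(35+117, 1+30) = Gamma(152, 31).
Posterior mode = (α'−1)/β' = 151/31.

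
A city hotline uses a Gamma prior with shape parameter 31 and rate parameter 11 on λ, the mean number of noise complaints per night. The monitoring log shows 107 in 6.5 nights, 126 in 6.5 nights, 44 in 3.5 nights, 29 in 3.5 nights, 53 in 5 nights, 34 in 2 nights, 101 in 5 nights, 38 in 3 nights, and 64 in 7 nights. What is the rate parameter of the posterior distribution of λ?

Total count: 107 + 126 + 44 + 29 + 53 + 34 + 101 + 38 + 64 = 596.
Total exposure: 6.5 + 6.5 + 3.5 + 3.5 + 5 + 2 + 5 + 3 + 7 = 42 nights.
By Gamma–Poisson conjugacy, the posterior is Gamma(α + Σx, β + Σt) = Gamma(31 + 596, 11 + 42) = Gamma(627, 53).

53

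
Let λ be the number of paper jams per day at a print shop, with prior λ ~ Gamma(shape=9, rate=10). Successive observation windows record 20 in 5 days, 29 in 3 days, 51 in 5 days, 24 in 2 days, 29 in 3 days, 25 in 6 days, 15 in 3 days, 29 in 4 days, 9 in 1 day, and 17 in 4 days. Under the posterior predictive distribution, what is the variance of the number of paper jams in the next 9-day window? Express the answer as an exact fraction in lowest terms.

127215/2116

Total count: 20 + 29 + 51 + 24 + 29 + 25 + 15 + 29 + 9 + 17 = 248.
Total exposure: 5 + 3 + 5 + 2 + 3 + 6 + 3 + 4 + 1 + 4 = 36 days.
Posterior: α' = 9 + 248 = 257, β' = 10 + 36 = 46.
The posterior predictive for a window of length T is Negative Binomial with variance T·α'·(β'+T)/β'² = 9·257·55/2116 = 127215/2116.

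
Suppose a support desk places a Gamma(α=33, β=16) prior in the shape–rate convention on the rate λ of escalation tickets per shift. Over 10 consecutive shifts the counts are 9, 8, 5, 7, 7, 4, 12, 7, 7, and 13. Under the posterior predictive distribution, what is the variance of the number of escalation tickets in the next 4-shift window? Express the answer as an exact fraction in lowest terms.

Total count: 9 + 8 + 5 + 7 + 7 + 4 + 12 + 7 + 7 + 13 = 79.
Total exposure: 10 shifts.
By Gamma–Poisson conjugacy, the posterior is Gamma(α + Σx, β + Σt) = Gamma(33 + 79, 16 + 10) = Gamma(112, 26).
The posterior predictive for a window of length T is Negative Binomial with variance T·α'·(β'+T)/β'² = 4·112·30/676 = 3360/169.

3360/169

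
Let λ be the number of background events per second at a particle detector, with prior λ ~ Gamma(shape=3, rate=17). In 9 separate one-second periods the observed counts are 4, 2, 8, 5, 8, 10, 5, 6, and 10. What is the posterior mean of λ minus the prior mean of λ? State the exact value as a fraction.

959/442

Total count: 4 + 2 + 8 + 5 + 8 + 10 + 5 + 6 + 10 = 58.
Total exposure: 9 seconds.
Gamma(α, β) with Poisson data over total exposure Σt gives posterior Gamma(α+Σx, β+Σt) = Gamma(61, 26).
Posterior mean = 61/26 = 61/26; prior mean = 3/17 = 3/17. Difference = 61/26 − 3/17 = 959/442.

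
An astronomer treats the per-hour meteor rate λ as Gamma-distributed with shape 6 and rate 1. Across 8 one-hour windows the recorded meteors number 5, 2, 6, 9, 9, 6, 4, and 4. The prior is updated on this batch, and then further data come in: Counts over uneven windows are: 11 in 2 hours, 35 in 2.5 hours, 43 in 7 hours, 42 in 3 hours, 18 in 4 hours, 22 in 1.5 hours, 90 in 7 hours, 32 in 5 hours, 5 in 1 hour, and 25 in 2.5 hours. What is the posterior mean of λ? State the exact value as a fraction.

748/89

Total count: 5 + 2 + 6 + 9 + 9 + 6 + 4 + 4 = 45.
Total exposure: 8 hours.
After the first batch: Gamma(6 + 45, 1 + 8) = Gamma(51, 9).
Total count: 11 + 35 + 43 + 42 + 18 + 22 + 90 + 32 + 5 + 25 = 323.
Total exposure: 2 + 2.5 + 7 + 3 + 4 + 1.5 + 7 + 5 + 1 + 2.5 = 35.5 hours.
After the second batch: Gamma(51 + 323, 9 + 35.5) = Gamma(374, 89/2).
Posterior mean = α'/β' = 374/(89/2) = 748/89.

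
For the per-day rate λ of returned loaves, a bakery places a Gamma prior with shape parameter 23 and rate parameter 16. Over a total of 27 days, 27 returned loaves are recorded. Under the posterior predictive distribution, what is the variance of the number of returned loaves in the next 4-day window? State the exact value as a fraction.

9400/1849

Total count 27 over total exposure 27 days.
Gamma(α, β) with Poisson data over total exposure Σt gives posterior Gamma(α+Σx, β+Σt) = Gamma(50, 43).
The posterior predictive for a window of length T is Negative Binomial with variance T·α'·(β'+T)/β'² = 4·50·47/1849 = 9400/1849.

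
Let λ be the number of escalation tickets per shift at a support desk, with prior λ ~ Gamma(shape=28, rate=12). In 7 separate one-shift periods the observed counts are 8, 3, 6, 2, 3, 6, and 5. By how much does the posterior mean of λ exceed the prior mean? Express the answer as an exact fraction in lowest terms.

50/57

Total count: 8 + 3 + 6 + 2 + 3 + 6 + 5 = 33.
Total exposure: 7 shifts.
The Gamma prior is conjugate for the Poisson rate, so λ | data ~ Gamma(28+33, 12+7) = Gamma(61, 19).
Posterior mean = 61/19 = 61/19; prior mean = 28/12 = 7/3. Difference = 61/19 − 7/3 = 50/57.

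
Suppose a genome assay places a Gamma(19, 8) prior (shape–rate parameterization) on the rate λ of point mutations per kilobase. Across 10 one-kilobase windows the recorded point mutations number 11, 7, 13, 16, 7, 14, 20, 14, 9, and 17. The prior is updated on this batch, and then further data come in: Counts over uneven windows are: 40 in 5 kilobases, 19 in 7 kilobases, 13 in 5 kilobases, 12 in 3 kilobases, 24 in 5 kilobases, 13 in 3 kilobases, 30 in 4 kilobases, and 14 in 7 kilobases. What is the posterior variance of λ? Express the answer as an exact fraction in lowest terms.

Total count: 11 + 7 + 13 + 16 + 7 + 14 + 20 + 14 + 9 + 17 = 128.
Total exposure: 10 kilobases.
After the first batch: Gamma(19 + 128, 8 + 10) = Gamma(147, 18).
Total count: 40 + 19 + 13 + 12 + 24 + 13 + 30 + 14 = 165.
Total exposure: 5 + 7 + 5 + 3 + 5 + 3 + 4 + 7 = 39 kilobases.
After the second batch: Gamma(147 + 165, 18 + 39) = Gamma(312, 57).
Posterior variance = α'/β'² = 312/3249 = 104/1083.

104/1083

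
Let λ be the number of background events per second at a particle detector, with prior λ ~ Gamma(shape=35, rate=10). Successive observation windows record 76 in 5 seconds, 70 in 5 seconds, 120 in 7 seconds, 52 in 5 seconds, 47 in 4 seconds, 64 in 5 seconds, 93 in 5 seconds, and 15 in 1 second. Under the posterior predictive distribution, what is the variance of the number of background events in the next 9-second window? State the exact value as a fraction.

Total count: 76 + 70 + 120 + 52 + 47 + 64 + 93 + 15 = 537.
Total exposure: 5 + 5 + 7 + 5 + 4 + 5 + 5 + 1 = 37 seconds.
By Gamma–Poisson conjugacy, the posterior is Gamma(α + Σx, β + Σt) = Gamma(35 + 537, 10 + 37) = Gamma(572, 47).
The posterior predictive for a window of length T is Negative Binomial with variance T·α'·(β'+T)/β'² = 9·572·56/2209 = 288288/2209.

288288/2209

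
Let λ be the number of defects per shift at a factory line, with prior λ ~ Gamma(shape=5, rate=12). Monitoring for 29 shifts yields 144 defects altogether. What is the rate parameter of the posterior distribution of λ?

Total count 144 over total exposure 29 shifts.
Gamma(α, β) with Poisson data over total exposure Σt gives posterior Gamma(α+Σx, β+Σt) = Gamma(149, 41).

41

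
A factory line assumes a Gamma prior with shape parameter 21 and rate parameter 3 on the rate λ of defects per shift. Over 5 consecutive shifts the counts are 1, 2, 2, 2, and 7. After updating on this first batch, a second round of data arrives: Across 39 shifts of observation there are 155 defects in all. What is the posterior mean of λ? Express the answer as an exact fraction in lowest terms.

190/47

Total count: 1 + 2 + 2 + 2 + 7 = 14.
Total exposure: 5 shifts.
After the first batch: Gamma(21 + 14, 3 + 5) = Gamma(35, 8).
Total count 155 over total exposure 39 shifts.
After the second batch: Gamma(35 + 155, 8 + 39) = Gamma(190, 47).
Posterior mean = α'/β' = 190/47.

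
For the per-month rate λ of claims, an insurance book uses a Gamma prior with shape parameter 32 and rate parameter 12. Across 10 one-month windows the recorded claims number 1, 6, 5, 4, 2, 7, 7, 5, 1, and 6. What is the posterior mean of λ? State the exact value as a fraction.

38/11

Total count: 1 + 6 + 5 + 4 + 2 + 7 + 7 + 5 + 1 + 6 = 44.
Total exposure: 10 months.
Conjugate update: add total count to the shape and total exposure to the rate, giving Gamma(76, 22).
Posterior mean = α'/β' = 76/22 = 38/11.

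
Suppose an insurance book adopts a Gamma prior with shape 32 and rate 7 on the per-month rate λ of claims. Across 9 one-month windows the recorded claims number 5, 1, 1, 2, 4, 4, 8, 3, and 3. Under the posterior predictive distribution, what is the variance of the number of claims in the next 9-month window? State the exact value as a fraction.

14175/256

Total count: 5 + 1 + 1 + 2 + 4 + 4 + 8 + 3 + 3 = 31.
Total exposure: 9 months.
Conjugate update: add total count to the shape and total exposure to the rate, giving Gamma(63, 16).
The posterior predictive for a window of length T is Negative Binomial with variance T·α'·(β'+T)/β'² = 9·63·25/256 = 14175/256.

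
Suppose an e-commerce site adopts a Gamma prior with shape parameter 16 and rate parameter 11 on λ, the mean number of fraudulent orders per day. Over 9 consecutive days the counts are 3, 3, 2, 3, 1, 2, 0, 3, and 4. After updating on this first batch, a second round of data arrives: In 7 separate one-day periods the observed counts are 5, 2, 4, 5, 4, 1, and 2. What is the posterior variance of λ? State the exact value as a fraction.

Total count: 3 + 3 + 2 + 3 + 1 + 2 + 0 + 3 + 4 = 21.
Total exposure: 9 days.
After the first batch: Gamma(16 + 21, 11 + 9) = Gamma(37, 20).
Total count: 5 + 2 + 4 + 5 + 4 + 1 + 2 = 23.
Total exposure: 7 days.
After the second batch: Gamma(37 + 23, 20 + 7) = Gamma(60, 27).
Posterior variance = α'/β'² = 60/729 = 20/243.

20/243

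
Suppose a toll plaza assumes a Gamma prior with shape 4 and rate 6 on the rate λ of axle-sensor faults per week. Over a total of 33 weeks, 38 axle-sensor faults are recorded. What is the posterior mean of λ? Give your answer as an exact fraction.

14/13

Total count 38 over total exposure 33 weeks.
Posterior: α' = 4 + 38 = 42, β' = 6 + 33 = 39.
Posterior mean = α'/β' = 42/39 = 14/13.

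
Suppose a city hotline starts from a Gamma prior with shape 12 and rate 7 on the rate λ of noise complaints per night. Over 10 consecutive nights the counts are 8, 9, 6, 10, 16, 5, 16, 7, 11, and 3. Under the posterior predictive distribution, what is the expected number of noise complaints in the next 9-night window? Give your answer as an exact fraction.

927/17

Total count: 8 + 9 + 6 + 10 + 16 + 5 + 16 + 7 + 11 + 3 = 91.
Total exposure: 10 nights.
Conjugate update: add total count to the shape and total exposure to the rate, giving Gamma(103, 17).
Predictive mean over a 9-night window = T·E[λ|data] = 9·103/17 = 927/17.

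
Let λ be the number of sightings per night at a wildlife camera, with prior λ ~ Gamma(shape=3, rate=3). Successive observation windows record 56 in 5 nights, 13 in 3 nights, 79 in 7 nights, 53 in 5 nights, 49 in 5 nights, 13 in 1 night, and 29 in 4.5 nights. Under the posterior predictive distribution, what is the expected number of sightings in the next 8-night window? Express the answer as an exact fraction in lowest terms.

4720/67

Total count: 56 + 13 + 79 + 53 + 49 + 13 + 29 = 292.
Total exposure: 5 + 3 + 7 + 5 + 5 + 1 + 4.5 = 30.5 nights.
By Gamma–Poisson conjugacy, the posterior is Gamma(α + Σx, β + Σt) = Gamma(3 + 292, 3 + 30.5) = Gamma(295, 67/2).
Predictive mean over an 8-night window = T·E[λ|data] = 8·295/(67/2) = 4720/67.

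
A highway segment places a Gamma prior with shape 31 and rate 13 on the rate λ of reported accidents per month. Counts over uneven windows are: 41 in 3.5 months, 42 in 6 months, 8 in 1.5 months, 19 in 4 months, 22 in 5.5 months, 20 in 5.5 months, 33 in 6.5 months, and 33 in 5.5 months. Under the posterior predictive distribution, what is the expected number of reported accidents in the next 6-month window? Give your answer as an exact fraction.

498/17

Total count: 41 + 42 + 8 + 19 + 22 + 20 + 33 + 33 = 218.
Total exposure: 3.5 + 6 + 1.5 + 4 + 5.5 + 5.5 + 6.5 + 5.5 = 38 months.
Posterior: α' = 31 + 218 = 249, β' = 13 + 38 = 51.
Predictive mean over a 6-month window = T·E[λ|data] = 6·249/51 = 498/17.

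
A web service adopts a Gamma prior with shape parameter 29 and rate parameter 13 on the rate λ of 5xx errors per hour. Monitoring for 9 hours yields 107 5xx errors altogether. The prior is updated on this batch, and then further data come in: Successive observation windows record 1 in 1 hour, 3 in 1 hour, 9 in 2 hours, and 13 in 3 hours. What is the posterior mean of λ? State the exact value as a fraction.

Total count 107 over total exposure 9 hours.
After the first batch: Gamma(29 + 107, 13 + 9) = Gamma(136, 22).
Total count: 1 + 3 + 9 + 13 = 26.
Total exposure: 1 + 1 + 2 + 3 = 7 hours.
After the second batch: Gamma(136 + 26, 22 + 7) = Gamma(162, 29).
Posterior mean = α'/β' = 162/29.

162/29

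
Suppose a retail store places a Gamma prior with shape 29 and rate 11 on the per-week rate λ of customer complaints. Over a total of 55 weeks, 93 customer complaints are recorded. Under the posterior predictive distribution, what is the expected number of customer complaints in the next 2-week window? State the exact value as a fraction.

122/33

Total count 93 over total exposure 55 weeks.
Gamma(α, β) with Poisson data over total exposure Σt gives posterior Gamma(α+Σx, β+Σt) = Gamma(122, 66).
Predictive mean over a 2-week window = T·E[λ|data] = 2·122/66 = 122/33.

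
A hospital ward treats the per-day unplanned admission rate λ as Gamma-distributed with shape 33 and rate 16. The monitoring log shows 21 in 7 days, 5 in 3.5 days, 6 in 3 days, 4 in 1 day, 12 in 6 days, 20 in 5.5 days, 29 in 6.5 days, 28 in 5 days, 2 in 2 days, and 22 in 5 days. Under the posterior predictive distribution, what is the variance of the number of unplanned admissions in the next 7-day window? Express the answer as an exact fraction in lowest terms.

Total count: 21 + 5 + 6 + 4 + 12 + 20 + 29 + 28 + 2 + 22 = 149.
Total exposure: 7 + 3.5 + 3 + 1 + 6 + 5.5 + 6.5 + 5 + 2 + 5 = 44.5 days.
The Gamma prior is conjugate for the Poisson rate, so λ | data ~ Gamma(33+149, 16+44.5) = Gamma(182, 121/2).
The posterior predictive for a window of length T is Negative Binomial with variance T·α'·(β'+T)/β'² = 7·182·(135/2)/(14641/4) = 343980/14641.

343980/14641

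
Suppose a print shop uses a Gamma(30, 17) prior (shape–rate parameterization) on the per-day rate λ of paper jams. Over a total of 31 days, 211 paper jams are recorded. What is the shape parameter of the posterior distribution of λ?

Total count 211 over total exposure 31 days.
Gamma(α, β) with Poisson data over total exposure Σt gives posterior Gamma(α+Σx, β+Σt) = Gamma(241, 48).

241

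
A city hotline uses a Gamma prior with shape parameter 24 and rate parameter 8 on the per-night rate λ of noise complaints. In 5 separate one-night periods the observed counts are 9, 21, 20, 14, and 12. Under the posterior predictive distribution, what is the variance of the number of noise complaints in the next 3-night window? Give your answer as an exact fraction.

4800/169

Total count: 9 + 21 + 20 + 14 + 12 = 76.
Total exposure: 5 nights.
Gamma(α, β) with Poisson data over total exposure Σt gives posterior Gamma(α+Σx, β+Σt) = Gamma(100, 13).
The posterior predictive for a window of length T is Negative Binomial with variance T·α'·(β'+T)/β'² = 3·100·16/169 = 4800/169.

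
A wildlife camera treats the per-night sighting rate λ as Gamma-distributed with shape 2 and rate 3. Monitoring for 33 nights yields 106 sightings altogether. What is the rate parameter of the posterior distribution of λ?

36

Total count 106 over total exposure 33 nights.
Conjugate update: add total count to the shape and total exposure to the rate, giving Gamma(108, 36).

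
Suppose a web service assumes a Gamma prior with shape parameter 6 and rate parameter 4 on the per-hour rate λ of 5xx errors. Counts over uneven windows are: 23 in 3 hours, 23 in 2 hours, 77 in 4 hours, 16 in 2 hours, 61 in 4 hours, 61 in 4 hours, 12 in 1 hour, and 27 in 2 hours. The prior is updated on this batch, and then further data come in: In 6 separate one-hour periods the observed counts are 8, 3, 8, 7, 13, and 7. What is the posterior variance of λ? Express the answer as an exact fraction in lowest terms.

11/32

Total count: 23 + 23 + 77 + 16 + 61 + 61 + 12 + 27 = 300.
Total exposure: 3 + 2 + 4 + 2 + 4 + 4 + 1 + 2 = 22 hours.
After the first batch: Gamma(6 + 300, 4 + 22) = Gamma(306, 26).
Total count: 8 + 3 + 8 + 7 + 13 + 7 = 46.
Total exposure: 6 hours.
After the second batch: Gamma(306 + 46, 26 + 6) = Gamma(352, 32).
Posterior variance = α'/β'² = 352/1024 = 11/32.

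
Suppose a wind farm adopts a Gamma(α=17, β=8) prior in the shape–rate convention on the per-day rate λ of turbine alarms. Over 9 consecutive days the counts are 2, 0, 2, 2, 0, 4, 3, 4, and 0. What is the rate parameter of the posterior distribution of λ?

Total count: 2 + 0 + 2 + 2 + 0 + 4 + 3 + 4 + 0 = 17.
Total exposure: 9 days.
Conjugate update: add total count to the shape and total exposure to the rate, giving Gamma(34, 17).

17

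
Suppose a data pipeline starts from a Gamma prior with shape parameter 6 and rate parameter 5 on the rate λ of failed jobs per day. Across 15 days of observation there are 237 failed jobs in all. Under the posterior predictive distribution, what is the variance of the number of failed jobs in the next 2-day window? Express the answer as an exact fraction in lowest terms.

2673/100

Total count 237 over total exposure 15 days.
Gamma(α, β) with Poisson data over total exposure Σt gives posterior Gamma(α+Σx, β+Σt) = Gamma(243, 20).
The posterior predictive for a window of length T is Negative Binomial with variance T·α'·(β'+T)/β'² = 2·243·22/400 = 2673/100.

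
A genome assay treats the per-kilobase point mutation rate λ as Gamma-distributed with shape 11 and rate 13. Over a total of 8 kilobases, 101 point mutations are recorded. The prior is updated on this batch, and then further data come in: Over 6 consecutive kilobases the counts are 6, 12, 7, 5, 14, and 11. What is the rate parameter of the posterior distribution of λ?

Total count 101 over total exposure 8 kilobases.
After the first batch: Gamma(11 + 101, 13 + 8) = Gamma(112, 21).
Total count: 6 + 12 + 7 + 5 + 14 + 11 = 55.
Total exposure: 6 kilobases.
After the second batch: Gamma(112 + 55, 21 + 6) = Gamma(167, 27).

27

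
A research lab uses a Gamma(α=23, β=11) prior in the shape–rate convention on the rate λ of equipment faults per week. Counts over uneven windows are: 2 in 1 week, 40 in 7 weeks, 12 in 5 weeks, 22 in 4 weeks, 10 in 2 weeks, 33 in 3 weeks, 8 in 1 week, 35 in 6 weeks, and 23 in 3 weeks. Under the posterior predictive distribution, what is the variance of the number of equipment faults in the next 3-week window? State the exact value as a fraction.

Total count: 2 + 40 + 12 + 22 + 10 + 33 + 8 + 35 + 23 = 185.
Total exposure: 1 + 7 + 5 + 4 + 2 + 3 + 1 + 6 + 3 = 32 weeks.
Posterior: α' = 23 + 185 = 208, β' = 11 + 32 = 43.
The posterior predictive for a window of length T is Negative Binomial with variance T·α'·(β'+T)/β'² = 3·208·46/1849 = 28704/1849.

28704/1849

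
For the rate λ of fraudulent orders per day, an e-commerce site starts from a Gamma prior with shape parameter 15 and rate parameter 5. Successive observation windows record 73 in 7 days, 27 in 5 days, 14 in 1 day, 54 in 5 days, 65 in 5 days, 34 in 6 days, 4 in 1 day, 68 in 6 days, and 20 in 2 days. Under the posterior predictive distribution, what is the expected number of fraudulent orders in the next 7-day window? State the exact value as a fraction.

Total count: 73 + 27 + 14 + 54 + 65 + 34 + 4 + 68 + 20 = 359.
Total exposure: 7 + 5 + 1 + 5 + 5 + 6 + 1 + 6 + 2 = 38 days.
Posterior: α' = 15 + 359 = 374, β' = 5 + 38 = 43.
Predictive mean over a 7-day window = T·E[λ|data] = 7·374/43 = 2618/43.

2618/43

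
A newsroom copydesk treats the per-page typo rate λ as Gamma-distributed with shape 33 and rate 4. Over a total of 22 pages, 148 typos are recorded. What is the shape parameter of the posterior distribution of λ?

181

Total count 148 over total exposure 22 pages.
Gamma(α, β) with Poisson data over total exposure Σt gives posterior Gamma(α+Σx, β+Σt) = Gamma(181, 26).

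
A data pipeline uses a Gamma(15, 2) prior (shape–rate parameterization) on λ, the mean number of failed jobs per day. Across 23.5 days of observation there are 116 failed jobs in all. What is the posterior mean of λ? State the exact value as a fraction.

262/51

Total count 116 over total exposure 23.5 days.
By Gamma–Poisson conjugacy, the posterior is Gamma(α + Σx, β + Σt) = Gamma(15 + 116, 2 + 23.5) = Gamma(131, 51/2).
Posterior mean = α'/β' = 131/(51/2) = 262/51.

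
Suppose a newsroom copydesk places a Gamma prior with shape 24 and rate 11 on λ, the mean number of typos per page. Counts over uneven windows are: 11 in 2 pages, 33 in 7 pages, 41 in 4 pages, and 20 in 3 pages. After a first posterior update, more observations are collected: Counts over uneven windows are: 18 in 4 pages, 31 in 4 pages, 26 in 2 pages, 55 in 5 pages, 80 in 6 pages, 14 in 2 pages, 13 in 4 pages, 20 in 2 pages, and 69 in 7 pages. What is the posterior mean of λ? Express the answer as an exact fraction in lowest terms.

65/9

Total count: 11 + 33 + 41 + 20 = 105.
Total exposure: 2 + 7 + 4 + 3 = 16 pages.
After the first batch: Gamma(24 + 105, 11 + 16) = Gamma(129, 27).
Total count: 18 + 31 + 26 + 55 + 80 + 14 + 13 + 20 + 69 = 326.
Total exposure: 4 + 4 + 2 + 5 + 6 + 2 + 4 + 2 + 7 = 36 pages.
After the second batch: Gamma(129 + 326, 27 + 36) = Gamma(455, 63).
Posterior mean = α'/β' = 455/63 = 65/9.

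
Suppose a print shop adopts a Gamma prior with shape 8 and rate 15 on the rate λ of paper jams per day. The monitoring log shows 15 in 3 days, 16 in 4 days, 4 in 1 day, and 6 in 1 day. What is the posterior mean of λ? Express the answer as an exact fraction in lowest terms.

Total count: 15 + 16 + 4 + 6 = 41.
Total exposure: 3 + 4 + 1 + 1 = 9 days.
By Gamma–Poisson conjugacy, the posterior is Gamma(α + Σx, β + Σt) = Gamma(8 + 41, 15 + 9) = Gamma(49, 24).
Posterior mean = α'/β' = 49/24.

49/24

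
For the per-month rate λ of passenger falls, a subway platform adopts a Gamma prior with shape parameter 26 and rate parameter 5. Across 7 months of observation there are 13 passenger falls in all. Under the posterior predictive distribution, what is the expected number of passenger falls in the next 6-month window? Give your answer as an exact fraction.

39/2

Total count 13 over total exposure 7 months.
By Gamma–Poisson conjugacy, the posterior is Gamma(α + Σx, β + Σt) = Gamma(26 + 13, 5 + 7) = Gamma(39, 12).
Predictive mean over a 6-month window = T·E[λ|data] = 6·39/12 = 39/2.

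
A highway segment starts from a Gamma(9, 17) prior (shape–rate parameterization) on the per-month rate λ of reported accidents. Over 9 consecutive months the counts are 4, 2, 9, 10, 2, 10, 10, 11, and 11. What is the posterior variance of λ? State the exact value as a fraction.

3/26

Total count: 4 + 2 + 9 + 10 + 2 + 10 + 10 + 11 + 11 = 69.
Total exposure: 9 months.
Gamma(α, β) with Poisson data over total exposure Σt gives posterior Gamma(α+Σx, β+Σt) = Gamma(78, 26).
Posterior variance = α'/β'² = 78/676 = 3/26.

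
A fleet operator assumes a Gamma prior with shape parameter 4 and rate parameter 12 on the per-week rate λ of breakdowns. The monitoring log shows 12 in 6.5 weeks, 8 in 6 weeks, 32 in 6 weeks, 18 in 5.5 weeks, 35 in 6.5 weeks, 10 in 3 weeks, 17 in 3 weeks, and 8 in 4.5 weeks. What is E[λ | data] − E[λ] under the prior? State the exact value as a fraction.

Total count: 12 + 8 + 32 + 18 + 35 + 10 + 17 + 8 = 140.
Total exposure: 6.5 + 6 + 6 + 5.5 + 6.5 + 3 + 3 + 4.5 = 41 weeks.
By Gamma–Poisson conjugacy, the posterior is Gamma(α + Σx, β + Σt) = Gamma(4 + 140, 12 + 41) = Gamma(144, 53).
Posterior mean = 144/53 = 144/53; prior mean = 4/12 = 1/3. Difference = 144/53 − 1/3 = 379/159.

379/159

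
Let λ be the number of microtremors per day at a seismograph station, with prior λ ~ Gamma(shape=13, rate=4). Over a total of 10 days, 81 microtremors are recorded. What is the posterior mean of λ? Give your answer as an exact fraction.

Total count 81 over total exposure 10 days.
Gamma(α, β) with Poisson data over total exposure Σt gives posterior Gamma(α+Σx, β+Σt) = Gamma(94, 14).
Posterior mean = α'/β' = 94/14 = 47/7.

47/7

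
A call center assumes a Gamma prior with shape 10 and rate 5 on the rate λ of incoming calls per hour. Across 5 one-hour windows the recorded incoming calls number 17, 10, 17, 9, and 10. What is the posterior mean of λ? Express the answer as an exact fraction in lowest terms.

Total count: 17 + 10 + 17 + 9 + 10 = 63.
Total exposure: 5 hours.
By Gamma–Poisson conjugacy, the posterior is Gamma(α + Σx, β + Σt) = Gamma(10 + 63, 5 + 5) = Gamma(73, 10).
Posterior mean = α'/β' = 73/10.

73/10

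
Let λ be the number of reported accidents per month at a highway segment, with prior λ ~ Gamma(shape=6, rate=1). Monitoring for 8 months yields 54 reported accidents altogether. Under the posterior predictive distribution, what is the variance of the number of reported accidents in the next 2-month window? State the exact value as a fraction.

440/27

Total count 54 over total exposure 8 months.
Conjugate update: add total count to the shape and total exposure to the rate, giving Gamma(60, 9).
The posterior predictive for a window of length T is Negative Binomial with variance T·α'·(β'+T)/β'² = 2·60·11/81 = 440/27.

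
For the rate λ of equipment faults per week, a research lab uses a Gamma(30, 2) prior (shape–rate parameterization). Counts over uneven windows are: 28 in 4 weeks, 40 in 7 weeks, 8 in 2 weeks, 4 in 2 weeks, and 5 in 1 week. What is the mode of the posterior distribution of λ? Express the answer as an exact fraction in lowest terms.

Total count: 28 + 40 + 8 + 4 + 5 = 85.
Total exposure: 4 + 7 + 2 + 2 + 1 = 16 weeks.
By Gamma–Poisson conjugacy, the posterior is Gamma(α + Σx, β + Σt) = Gamma(30 + 85, 2 + 16) = Gamma(115, 18).
Posterior mode = (α'−1)/β' = 114/18 = 19/3.

19/3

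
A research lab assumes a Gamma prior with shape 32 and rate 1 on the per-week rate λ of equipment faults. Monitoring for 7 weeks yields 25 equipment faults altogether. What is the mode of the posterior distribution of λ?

Total count 25 over total exposure 7 weeks.
Posterior: α' = 32 + 25 = 57, β' = 1 + 7 = 8.
Posterior mode = (α'−1)/β' = 56/8 = 7.

7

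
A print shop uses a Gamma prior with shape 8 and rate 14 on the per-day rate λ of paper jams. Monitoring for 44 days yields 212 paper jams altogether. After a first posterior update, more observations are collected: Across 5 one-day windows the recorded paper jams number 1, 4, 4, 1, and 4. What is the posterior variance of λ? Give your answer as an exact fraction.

26/441

Total count 212 over total exposure 44 days.
After the first batch: Gamma(8 + 212, 14 + 44) = Gamma(220, 58).
Total count: 1 + 4 + 4 + 1 + 4 = 14.
Total exposure: 5 days.
After the second batch: Gamma(220 + 14, 58 + 5) = Gamma(234, 63).
Posterior variance = α'/β'² = 234/3969 = 26/441.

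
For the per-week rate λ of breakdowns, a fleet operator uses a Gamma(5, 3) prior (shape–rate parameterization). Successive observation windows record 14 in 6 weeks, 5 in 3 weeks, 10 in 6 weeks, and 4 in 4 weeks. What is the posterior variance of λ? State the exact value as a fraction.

19/242

Total count: 14 + 5 + 10 + 4 = 33.
Total exposure: 6 + 3 + 6 + 4 = 19 weeks.
Conjugate update: add total count to the shape and total exposure to the rate, giving Gamma(38, 22).
Posterior variance = α'/β'² = 38/484 = 19/242.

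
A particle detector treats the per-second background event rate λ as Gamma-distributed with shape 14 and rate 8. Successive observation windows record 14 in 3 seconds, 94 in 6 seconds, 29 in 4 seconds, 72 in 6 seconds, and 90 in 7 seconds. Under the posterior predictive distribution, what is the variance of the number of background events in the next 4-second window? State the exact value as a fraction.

11894/289

Total count: 14 + 94 + 29 + 72 + 90 = 299.
Total exposure: 3 + 6 + 4 + 6 + 7 = 26 seconds.
The Gamma prior is conjugate for the Poisson rate, so λ | data ~ Gamma(14+299, 8+26) = Gamma(313, 34).
The posterior predictive for a window of length T is Negative Binomial with variance T·α'·(β'+T)/β'² = 4·313·38/1156 = 11894/289.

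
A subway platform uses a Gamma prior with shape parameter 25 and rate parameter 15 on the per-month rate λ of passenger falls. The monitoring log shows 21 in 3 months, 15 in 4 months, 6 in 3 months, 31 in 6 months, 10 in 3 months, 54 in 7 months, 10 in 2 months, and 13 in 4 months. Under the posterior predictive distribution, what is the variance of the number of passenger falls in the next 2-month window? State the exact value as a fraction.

18130/2209

Total count: 21 + 15 + 6 + 31 + 10 + 54 + 10 + 13 = 160.
Total exposure: 3 + 4 + 3 + 6 + 3 + 7 + 2 + 4 = 32 months.
By Gamma–Poisson conjugacy, the posterior is Gamma(α + Σx, β + Σt) = Gamma(25 + 160, 15 + 32) = Gamma(185, 47).
The posterior predictive for a window of length T is Negative Binomial with variance T·α'·(β'+T)/β'² = 2·185·49/2209 = 18130/2209.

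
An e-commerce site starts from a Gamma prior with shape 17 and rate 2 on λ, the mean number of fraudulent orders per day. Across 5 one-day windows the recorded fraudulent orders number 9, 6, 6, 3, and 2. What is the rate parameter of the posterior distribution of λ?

Total count: 9 + 6 + 6 + 3 + 2 = 26.
Total exposure: 5 days.
Gamma(α, β) with Poisson data over total exposure Σt gives posterior Gamma(α+Σx, β+Σt) = Gamma(43, 7).

7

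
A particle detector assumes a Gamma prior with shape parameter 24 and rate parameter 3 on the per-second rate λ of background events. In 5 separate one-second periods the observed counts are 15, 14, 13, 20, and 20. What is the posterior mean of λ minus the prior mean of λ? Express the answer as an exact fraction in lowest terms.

21/4

Total count: 15 + 14 + 13 + 20 + 20 = 82.
Total exposure: 5 seconds.
Conjugate update: add total count to the shape and total exposure to the rate, giving Gamma(106, 8).
Posterior mean = 106/8 = 53/4; prior mean = 24/3 = 8. Difference = 53/4 − 8 = 21/4.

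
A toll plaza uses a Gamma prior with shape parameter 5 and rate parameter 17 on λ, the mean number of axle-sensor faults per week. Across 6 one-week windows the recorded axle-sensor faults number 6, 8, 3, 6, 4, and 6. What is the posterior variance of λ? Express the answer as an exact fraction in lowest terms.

38/529

Total count: 6 + 8 + 3 + 6 + 4 + 6 = 33.
Total exposure: 6 weeks.
Gamma(α, β) with Poisson data over total exposure Σt gives posterior Gamma(α+Σx, β+Σt) = Gamma(38, 23).
Posterior variance = α'/β'² = 38/529.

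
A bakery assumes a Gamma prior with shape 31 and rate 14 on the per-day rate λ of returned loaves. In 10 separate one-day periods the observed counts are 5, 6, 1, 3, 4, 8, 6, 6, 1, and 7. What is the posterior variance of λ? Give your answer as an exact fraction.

Total count: 5 + 6 + 1 + 3 + 4 + 8 + 6 + 6 + 1 + 7 = 47.
Total exposure: 10 days.
Conjugate update: add total count to the shape and total exposure to the rate, giving Gamma(78, 24).
Posterior variance = α'/β'² = 78/576 = 13/96.

13/96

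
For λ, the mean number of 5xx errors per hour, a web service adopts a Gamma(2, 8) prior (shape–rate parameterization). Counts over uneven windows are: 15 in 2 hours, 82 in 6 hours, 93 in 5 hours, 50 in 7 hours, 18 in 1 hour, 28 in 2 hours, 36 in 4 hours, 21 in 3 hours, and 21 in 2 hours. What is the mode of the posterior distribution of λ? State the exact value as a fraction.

73/8

Total count: 15 + 82 + 93 + 50 + 18 + 28 + 36 + 21 + 21 = 364.
Total exposure: 2 + 6 + 5 + 7 + 1 + 2 + 4 + 3 + 2 = 32 hours.
Conjugate update: add total count to the shape and total exposure to the rate, giving Gamma(366, 40).
Posterior mode = (α'−1)/β' = 365/40 = 73/8.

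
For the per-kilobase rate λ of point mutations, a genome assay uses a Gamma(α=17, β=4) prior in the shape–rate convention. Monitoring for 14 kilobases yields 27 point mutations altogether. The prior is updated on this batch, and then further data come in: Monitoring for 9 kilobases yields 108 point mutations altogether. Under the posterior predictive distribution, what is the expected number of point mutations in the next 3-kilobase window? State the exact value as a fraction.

152/9

Total count 27 over total exposure 14 kilobases.
After the first batch: Gamma(17 + 27, 4 + 14) = Gamma(44, 18).
Total count 108 over total exposure 9 kilobases.
After the second batch: Gamma(44 + 108, 18 + 9) = Gamma(152, 27).
Predictive mean over a 3-kilobase window = T·E[λ|data] = 3·152/27 = 152/9.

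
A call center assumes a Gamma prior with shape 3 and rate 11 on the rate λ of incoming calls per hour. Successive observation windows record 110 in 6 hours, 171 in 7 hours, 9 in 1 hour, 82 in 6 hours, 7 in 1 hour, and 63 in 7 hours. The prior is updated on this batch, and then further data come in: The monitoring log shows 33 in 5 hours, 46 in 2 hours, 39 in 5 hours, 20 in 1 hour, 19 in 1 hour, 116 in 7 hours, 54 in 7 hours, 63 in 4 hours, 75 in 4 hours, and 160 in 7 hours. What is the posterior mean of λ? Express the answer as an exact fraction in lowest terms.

535/41

Total count: 110 + 171 + 9 + 82 + 7 + 63 = 442.
Total exposure: 6 + 7 + 1 + 6 + 1 + 7 = 28 hours.
After the first batch: Gamma(3 + 442, 11 + 28) = Gamma(445, 39).
Total count: 33 + 46 + 39 + 20 + 19 + 116 + 54 + 63 + 75 + 160 = 625.
Total exposure: 5 + 2 + 5 + 1 + 1 + 7 + 7 + 4 + 4 + 7 = 43 hours.
After the second batch: Gamma(445 + 625, 39 + 43) = Gamma(1070, 82).
Posterior mean = α'/β' = 1070/82 = 535/41.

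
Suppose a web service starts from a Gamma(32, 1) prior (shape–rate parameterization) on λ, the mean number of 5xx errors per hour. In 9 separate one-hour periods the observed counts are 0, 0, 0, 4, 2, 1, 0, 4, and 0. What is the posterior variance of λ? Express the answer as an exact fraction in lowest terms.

Total count: 0 + 0 + 0 + 4 + 2 + 1 + 0 + 4 + 0 = 11.
Total exposure: 9 hours.
Posterior: α' = 32 + 11 = 43, β' = 1 + 9 = 10.
Posterior variance = α'/β'² = 43/100.

43/100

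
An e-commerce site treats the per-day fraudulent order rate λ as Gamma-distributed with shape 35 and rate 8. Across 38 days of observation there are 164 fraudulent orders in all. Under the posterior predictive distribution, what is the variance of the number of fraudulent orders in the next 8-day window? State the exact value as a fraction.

Total count 164 over total exposure 38 days.
The Gamma prior is conjugate for the Poisson rate, so λ | data ~ Gamma(35+164, 8+38) = Gamma(199, 46).
The posterior predictive for a window of length T is Negative Binomial with variance T·α'·(β'+T)/β'² = 8·199·54/2116 = 21492/529.

21492/529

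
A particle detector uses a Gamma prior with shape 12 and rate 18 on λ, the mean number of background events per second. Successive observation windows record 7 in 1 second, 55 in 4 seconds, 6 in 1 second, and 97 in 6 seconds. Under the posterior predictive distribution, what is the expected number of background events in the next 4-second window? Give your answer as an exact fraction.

Total count: 7 + 55 + 6 + 97 = 165.
Total exposure: 1 + 4 + 1 + 6 = 12 seconds.
The Gamma prior is conjugate for the Poisson rate, so λ | data ~ Gamma(12+165, 18+12) = Gamma(177, 30).
Predictive mean over a 4-second window = T·E[λ|data] = 4·177/30 = 118/5.

118/5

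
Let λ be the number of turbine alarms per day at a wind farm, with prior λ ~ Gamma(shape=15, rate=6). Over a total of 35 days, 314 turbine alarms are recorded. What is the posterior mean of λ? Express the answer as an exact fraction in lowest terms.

329/41

Total count 314 over total exposure 35 days.
By Gamma–Poisson conjugacy, the posterior is Gamma(α + Σx, β + Σt) = Gamma(15 + 314, 6 + 35) = Gamma(329, 41).
Posterior mean = α'/β' = 329/41.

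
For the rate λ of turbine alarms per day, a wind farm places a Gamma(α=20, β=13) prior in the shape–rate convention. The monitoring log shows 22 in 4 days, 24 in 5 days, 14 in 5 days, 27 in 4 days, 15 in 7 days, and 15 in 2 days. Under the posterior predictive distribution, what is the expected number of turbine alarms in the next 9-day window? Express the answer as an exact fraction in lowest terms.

Total count: 22 + 24 + 14 + 27 + 15 + 15 = 117.
Total exposure: 4 + 5 + 5 + 4 + 7 + 2 = 27 days.
The Gamma prior is conjugate for the Poisson rate, so λ | data ~ Gamma(20+117, 13+27) = Gamma(137, 40).
Predictive mean over a 9-day window = T·E[λ|data] = 9·137/40 = 1233/40.

1233/40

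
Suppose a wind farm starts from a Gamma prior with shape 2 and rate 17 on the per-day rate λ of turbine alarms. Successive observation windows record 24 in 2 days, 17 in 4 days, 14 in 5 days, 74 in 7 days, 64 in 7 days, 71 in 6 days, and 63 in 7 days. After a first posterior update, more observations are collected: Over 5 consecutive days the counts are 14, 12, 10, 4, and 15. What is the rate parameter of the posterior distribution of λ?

Total count: 24 + 17 + 14 + 74 + 64 + 71 + 63 = 327.
Total exposure: 2 + 4 + 5 + 7 + 7 + 6 + 7 = 38 days.
After the first batch: Gamma(2 + 327, 17 + 38) = Gamma(329, 55).
Total count: 14 + 12 + 10 + 4 + 15 = 55.
Total exposure: 5 days.
After the second batch: Gamma(329 + 55, 55 + 5) = Gamma(384, 60).

60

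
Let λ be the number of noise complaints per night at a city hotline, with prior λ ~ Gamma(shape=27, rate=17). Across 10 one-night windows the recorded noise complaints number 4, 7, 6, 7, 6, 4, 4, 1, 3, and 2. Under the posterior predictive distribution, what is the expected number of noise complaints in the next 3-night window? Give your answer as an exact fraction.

Total count: 4 + 7 + 6 + 7 + 6 + 4 + 4 + 1 + 3 + 2 = 44.
Total exposure: 10 nights.
Posterior: α' = 27 + 44 = 71, β' = 17 + 10 = 27.
Predictive mean over a 3-night window = T·E[λ|data] = 3·71/27 = 71/9.

71/9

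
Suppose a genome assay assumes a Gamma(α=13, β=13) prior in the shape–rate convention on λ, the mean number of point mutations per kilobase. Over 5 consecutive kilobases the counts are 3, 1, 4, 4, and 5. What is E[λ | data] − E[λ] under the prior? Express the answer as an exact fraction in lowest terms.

Total count: 3 + 1 + 4 + 4 + 5 = 17.
Total exposure: 5 kilobases.
By Gamma–Poisson conjugacy, the posterior is Gamma(α + Σx, β + Σt) = Gamma(13 + 17, 13 + 5) = Gamma(30, 18).
Posterior mean = 30/18 = 5/3; prior mean = 13/13 = 1. Difference = 5/3 − 1 = 2/3.

2/3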